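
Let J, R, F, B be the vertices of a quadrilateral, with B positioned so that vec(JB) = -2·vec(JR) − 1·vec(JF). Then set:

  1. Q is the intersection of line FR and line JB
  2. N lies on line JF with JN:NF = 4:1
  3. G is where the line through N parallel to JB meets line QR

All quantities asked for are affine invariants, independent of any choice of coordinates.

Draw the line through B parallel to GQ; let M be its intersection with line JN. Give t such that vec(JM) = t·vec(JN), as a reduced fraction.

t = -15/4

Work in coordinates with J = (0, 0), R = (1, 0), F = (0, 1), B = (-2, -1).
1. Q is the intersection of line FR and line JB ⇒ Q = (2/3, 1/3)
2. N lies on line JF with JN:NF = 4:1 ⇒ N = (0, 4/5)
3. G is where the line through N parallel to JB meets line QR ⇒ G = (2/15, 13/15)
through B parallel to GQ: direction (8/15, -8/15); meets JN at M = (0, -3)
M = J + t·(N−J) with t = -15/4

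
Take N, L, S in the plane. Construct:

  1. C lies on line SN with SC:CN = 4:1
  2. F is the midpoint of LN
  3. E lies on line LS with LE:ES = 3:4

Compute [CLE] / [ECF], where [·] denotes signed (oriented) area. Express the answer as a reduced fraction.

Work in coordinates with N = (0, 0), L = (1, 0), S = (0, 1).
1. C lies on line SN with SC:CN = 4:1 ⇒ C = (0, 1/5)
2. F is the midpoint of LN ⇒ F = (1/2, 0)
3. E lies on line LS with LE:ES = 3:4 ⇒ E = (4/7, 3/7)
2·[CLE] = 12/35, 2·[ECF] = 8/35
[CLE]:[ECF] = 12/35:8/35 = 3/2

[CLE]:[ECF] = 3/2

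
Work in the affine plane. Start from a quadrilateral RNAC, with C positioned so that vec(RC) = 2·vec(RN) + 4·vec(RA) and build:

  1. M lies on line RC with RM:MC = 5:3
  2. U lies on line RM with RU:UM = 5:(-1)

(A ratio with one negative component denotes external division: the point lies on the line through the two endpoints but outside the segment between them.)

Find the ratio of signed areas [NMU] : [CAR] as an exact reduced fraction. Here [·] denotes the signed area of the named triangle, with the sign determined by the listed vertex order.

Work in coordinates with R = (0, 0), N = (1, 0), A = (0, 1), C = (2, 4).
1. M lies on line RC with RM:MC = 5:3 ⇒ M = (5/4, 5/2)
2. U lies on line RM with RU:UM = 5:(-1) ⇒ U = (25/16, 25/8)
2·[NMU] = -5/8, 2·[CAR] = 2
[NMU]:[CAR] = -5/8:2 = -5/16

[NMU]:[CAR] = -5/16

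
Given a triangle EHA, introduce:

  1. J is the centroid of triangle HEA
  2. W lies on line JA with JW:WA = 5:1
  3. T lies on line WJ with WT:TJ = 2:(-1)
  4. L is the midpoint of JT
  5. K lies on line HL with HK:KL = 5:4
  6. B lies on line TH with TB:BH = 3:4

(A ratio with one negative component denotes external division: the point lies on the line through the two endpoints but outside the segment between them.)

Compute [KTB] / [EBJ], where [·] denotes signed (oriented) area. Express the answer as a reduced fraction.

[KTB]:[EBJ] = 25/228

Work in coordinates with E = (0, 0), H = (1, 0), A = (0, 1).
1. J is the centroid of triangle HEA ⇒ J = (1/3, 1/3)
2. W lies on line JA with JW:WA = 5:1 ⇒ W = (1/18, 8/9)
3. T lies on line WJ with WT:TJ = 2:(-1) ⇒ T = (11/18, -2/9)
4. L is the midpoint of JT ⇒ L = (17/36, 1/18)
5. K lies on line HL with HK:KL = 5:4 ⇒ K = (229/324, 5/162)
6. B lies on line TH with TB:BH = 3:4 ⇒ B = (7/9, -8/63)
2·[KTB] = 25/756, 2·[EBJ] = 19/63
[KTB]:[EBJ] = 25/756:19/63 = 25/228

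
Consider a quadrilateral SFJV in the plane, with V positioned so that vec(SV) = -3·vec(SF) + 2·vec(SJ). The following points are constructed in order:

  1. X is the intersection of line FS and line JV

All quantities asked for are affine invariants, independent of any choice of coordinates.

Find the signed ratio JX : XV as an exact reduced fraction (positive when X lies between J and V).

Assign S = (0, 0), F = (1, 0), J = (0, 1), V = (-3, 2) — the answer is frame-independent, so this choice is without loss of generality.
1. X is the intersection of line FS and line JV ⇒ X = (3, 0)
X = J + t·(V−J) with t = -1, so JX:XV = t:(1−t) = -1:2

JX:XV = -1/2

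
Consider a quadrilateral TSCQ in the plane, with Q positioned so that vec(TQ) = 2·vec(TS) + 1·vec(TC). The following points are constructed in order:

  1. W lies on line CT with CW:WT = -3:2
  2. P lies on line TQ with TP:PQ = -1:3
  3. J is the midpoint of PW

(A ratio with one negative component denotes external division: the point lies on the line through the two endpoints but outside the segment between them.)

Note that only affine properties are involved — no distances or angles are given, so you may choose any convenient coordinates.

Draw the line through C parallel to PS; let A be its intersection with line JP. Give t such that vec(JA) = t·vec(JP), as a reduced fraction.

Set T = (0, 0), S = (1, 0), C = (0, 1), Q = (2, 1); any affine frame gives the same invariant.
1. W lies on line CT with CW:WT = -3:2 ⇒ W = (0, -2)
2. P lies on line TQ with TP:PQ = -1:3 ⇒ P = (-1, -1/2)
3. J is the midpoint of PW ⇒ J = (-1/2, -5/4)
through C parallel to PS: direction (2, 1/2); meets JP at A = (-12/7, 4/7)
A = J + t·(P−J) with t = 17/7

t = 17/7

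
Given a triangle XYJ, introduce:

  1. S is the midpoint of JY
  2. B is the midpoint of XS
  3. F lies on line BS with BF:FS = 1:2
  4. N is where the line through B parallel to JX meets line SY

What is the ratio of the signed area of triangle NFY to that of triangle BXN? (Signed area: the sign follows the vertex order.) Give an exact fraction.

Choose coordinates X = (0, 0), Y = (1, 0), J = (0, 1).
1. S is the midpoint of JY ⇒ S = (1/2, 1/2)
2. B is the midpoint of XS ⇒ B = (1/4, 1/4)
3. F lies on line BS with BF:FS = 1:2 ⇒ F = (1/3, 1/3)
4. N is where the line through B parallel to JX meets line SY ⇒ N = (1/4, 3/4)
2·[NFY] = 1/4, 2·[BXN] = -1/8
[NFY]:[BXN] = 1/4:-1/8 = -2

[NFY]:[BXN] = -2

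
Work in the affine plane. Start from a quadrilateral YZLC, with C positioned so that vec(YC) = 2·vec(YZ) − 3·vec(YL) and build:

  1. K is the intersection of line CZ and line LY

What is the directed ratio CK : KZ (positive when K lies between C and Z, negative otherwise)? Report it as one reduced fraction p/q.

CK:KZ = -2

Choose coordinates Y = (0, 0), Z = (1, 0), L = (0, 1), C = (2, -3).
1. K is the intersection of line CZ and line LY ⇒ K = (0, 3)
K = C + t·(Z−C) with t = 2, so CK:KZ = t:(1−t) = 2:-1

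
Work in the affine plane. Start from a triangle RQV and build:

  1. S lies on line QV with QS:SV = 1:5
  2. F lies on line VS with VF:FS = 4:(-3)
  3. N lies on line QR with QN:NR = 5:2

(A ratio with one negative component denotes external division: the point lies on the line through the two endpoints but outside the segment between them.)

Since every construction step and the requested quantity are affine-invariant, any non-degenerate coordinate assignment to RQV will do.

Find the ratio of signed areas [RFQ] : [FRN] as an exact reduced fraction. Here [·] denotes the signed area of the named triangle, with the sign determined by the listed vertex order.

Assign R = (0, 0), Q = (1, 0), V = (0, 1) — the answer is frame-independent, so this choice is without loss of generality.
1. S lies on line QV with QS:SV = 1:5 ⇒ S = (5/6, 1/6)
2. F lies on line VS with VF:FS = 4:(-3) ⇒ F = (10/3, -7/3)
3. N lies on line QR with QN:NR = 5:2 ⇒ N = (2/7, 0)
2·[RFQ] = 7/3, 2·[FRN] = -2/3
[RFQ]:[FRN] = 7/3:-2/3 = -7/2

[RFQ]:[FRN] = -7/2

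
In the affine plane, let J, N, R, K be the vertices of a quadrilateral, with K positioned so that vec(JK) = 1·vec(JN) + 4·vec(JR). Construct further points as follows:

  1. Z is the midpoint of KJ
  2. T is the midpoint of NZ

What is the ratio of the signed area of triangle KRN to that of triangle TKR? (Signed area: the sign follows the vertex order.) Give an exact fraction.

Set J = (0, 0), N = (1, 0), R = (0, 1), K = (1, 4); any affine frame gives the same invariant.
1. Z is the midpoint of KJ ⇒ Z = (1/2, 2)
2. T is the midpoint of NZ ⇒ T = (3/4, 1)
2·[KRN] = 4, 2·[TKR] = 9/4
[KRN]:[TKR] = 4:9/4 = 16/9

[KRN]:[TKR] = 16/9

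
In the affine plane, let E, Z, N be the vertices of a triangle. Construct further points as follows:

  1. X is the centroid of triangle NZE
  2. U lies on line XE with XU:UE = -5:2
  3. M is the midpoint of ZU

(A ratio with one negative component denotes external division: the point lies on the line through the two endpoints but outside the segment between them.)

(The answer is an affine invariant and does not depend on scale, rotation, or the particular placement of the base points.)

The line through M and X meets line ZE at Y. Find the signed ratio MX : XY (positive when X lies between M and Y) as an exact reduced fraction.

MX:XY = -4/3

Work in coordinates with E = (0, 0), Z = (1, 0), N = (0, 1).
1. X is the centroid of triangle NZE ⇒ X = (1/3, 1/3)
2. U lies on line XE with XU:UE = -5:2 ⇒ U = (-2/9, -2/9)
3. M is the midpoint of ZU ⇒ M = (7/18, -1/9)
line MX meets ZE at Y = (3/8, 0)
X = M + t·(Y−M) with t = 4, so MX:XY = 4:-3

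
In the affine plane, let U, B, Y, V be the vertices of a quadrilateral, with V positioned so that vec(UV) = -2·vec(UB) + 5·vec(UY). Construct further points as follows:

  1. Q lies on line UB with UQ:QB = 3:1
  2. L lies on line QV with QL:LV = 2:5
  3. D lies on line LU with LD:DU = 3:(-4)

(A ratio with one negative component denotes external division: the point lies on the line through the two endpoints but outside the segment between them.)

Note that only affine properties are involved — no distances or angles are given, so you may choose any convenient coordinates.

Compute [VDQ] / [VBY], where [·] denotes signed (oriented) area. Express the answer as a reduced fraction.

[VDQ]:[VBY] = 45/8

Set U = (0, 0), B = (1, 0), Y = (0, 1), V = (-2, 5); any affine frame gives the same invariant.
1. Q lies on line UB with UQ:QB = 3:1 ⇒ Q = (3/4, 0)
2. L lies on line QV with QL:LV = 2:5 ⇒ L = (-1/28, 10/7)
3. D lies on line LU with LD:DU = 3:(-4) ⇒ D = (-1/7, 40/7)
2·[VDQ] = -45/4, 2·[VBY] = -2
[VDQ]:[VBY] = -45/4:-2 = 45/8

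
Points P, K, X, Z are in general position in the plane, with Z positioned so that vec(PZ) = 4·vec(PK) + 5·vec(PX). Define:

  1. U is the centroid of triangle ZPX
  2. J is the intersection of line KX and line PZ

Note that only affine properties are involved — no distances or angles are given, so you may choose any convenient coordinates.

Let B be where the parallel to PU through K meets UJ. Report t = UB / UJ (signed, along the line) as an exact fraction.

t = 27/2

Choose coordinates P = (0, 0), K = (1, 0), X = (0, 1), Z = (4, 5).
1. U is the centroid of triangle ZPX ⇒ U = (4/3, 2)
2. J is the intersection of line KX and line PZ ⇒ J = (4/9, 5/9)
through K parallel to PU: direction (4/3, 2); meets UJ at B = (-32/3, -35/2)
B = U + t·(J−U) with t = 27/2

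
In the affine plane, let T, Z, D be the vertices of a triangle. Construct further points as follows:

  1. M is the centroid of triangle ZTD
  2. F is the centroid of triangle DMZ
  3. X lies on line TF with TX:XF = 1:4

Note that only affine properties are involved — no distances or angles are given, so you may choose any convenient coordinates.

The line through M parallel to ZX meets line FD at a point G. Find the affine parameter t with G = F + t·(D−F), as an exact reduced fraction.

Work in coordinates with T = (0, 0), Z = (1, 0), D = (0, 1).
1. M is the centroid of triangle ZTD ⇒ M = (1/3, 1/3)
2. F is the centroid of triangle DMZ ⇒ F = (4/9, 4/9)
3. X lies on line TF with TX:XF = 1:4 ⇒ X = (4/45, 4/45)
through M parallel to ZX: direction (-41/45, 4/45); meets FD at G = (104/189, 59/189)
G = F + t·(D−F) with t = -5/21

t = -5/21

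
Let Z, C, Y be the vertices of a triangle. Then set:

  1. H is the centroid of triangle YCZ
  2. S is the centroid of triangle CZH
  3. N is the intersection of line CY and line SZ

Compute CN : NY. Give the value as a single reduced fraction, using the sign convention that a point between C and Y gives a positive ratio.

Choose coordinates Z = (0, 0), C = (1, 0), Y = (0, 1).
1. H is the centroid of triangle YCZ ⇒ H = (1/3, 1/3)
2. S is the centroid of triangle CZH ⇒ S = (4/9, 1/9)
3. N is the intersection of line CY and line SZ ⇒ N = (4/5, 1/5)
N = C + t·(Y−C) with t = 1/5, so CN:NY = t:(1−t) = 1/5:4/5

CN:NY = 1/4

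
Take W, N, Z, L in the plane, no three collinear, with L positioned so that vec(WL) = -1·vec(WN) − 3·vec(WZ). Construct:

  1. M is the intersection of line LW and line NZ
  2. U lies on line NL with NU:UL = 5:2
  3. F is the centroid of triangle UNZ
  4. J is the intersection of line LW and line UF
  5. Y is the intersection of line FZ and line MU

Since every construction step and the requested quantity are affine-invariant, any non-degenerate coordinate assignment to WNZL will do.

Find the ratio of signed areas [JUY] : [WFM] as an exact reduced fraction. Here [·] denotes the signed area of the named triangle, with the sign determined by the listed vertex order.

[JUY]:[WFM] = 18

Choose coordinates W = (0, 0), N = (1, 0), Z = (0, 1), L = (-1, -3).
1. M is the intersection of line LW and line NZ ⇒ M = (1/4, 3/4)
2. U lies on line NL with NU:UL = 5:2 ⇒ U = (-3/7, -15/7)
3. F is the centroid of triangle UNZ ⇒ F = (4/21, -8/21)
4. J is the intersection of line LW and line UF ⇒ J = (-6, -18)
5. Y is the intersection of line FZ and line MU ⇒ Y = (4/35, 6/35)
2·[JUY] = 30/7, 2·[WFM] = 5/21
[JUY]:[WFM] = 30/7:5/21 = 18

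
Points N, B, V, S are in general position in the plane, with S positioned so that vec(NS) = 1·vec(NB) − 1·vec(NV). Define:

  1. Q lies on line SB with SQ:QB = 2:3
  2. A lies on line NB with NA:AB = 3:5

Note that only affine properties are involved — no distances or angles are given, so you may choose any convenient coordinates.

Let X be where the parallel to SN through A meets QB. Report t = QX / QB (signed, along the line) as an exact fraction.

Assign N = (0, 0), B = (1, 0), V = (0, 1), S = (1, -1) — the answer is frame-independent, so this choice is without loss of generality.
1. Q lies on line SB with SQ:QB = 2:3 ⇒ Q = (1, -3/5)
2. A lies on line NB with NA:AB = 3:5 ⇒ A = (3/8, 0)
through A parallel to SN: direction (-1, 1); meets QB at X = (1, -5/8)
X = Q + t·(B−Q) with t = -1/24

t = -1/24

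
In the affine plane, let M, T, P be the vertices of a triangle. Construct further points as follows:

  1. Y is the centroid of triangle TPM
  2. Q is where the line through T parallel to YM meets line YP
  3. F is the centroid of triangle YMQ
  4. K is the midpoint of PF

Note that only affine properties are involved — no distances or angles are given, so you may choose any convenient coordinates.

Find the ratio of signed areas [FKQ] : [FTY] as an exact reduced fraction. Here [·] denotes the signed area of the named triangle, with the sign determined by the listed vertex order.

[FKQ]:[FTY] = -1/2

Set M = (0, 0), T = (1, 0), P = (0, 1); any affine frame gives the same invariant.
1. Y is the centroid of triangle TPM ⇒ Y = (1/3, 1/3)
2. Q is where the line through T parallel to YM meets line YP ⇒ Q = (2/3, -1/3)
3. F is the centroid of triangle YMQ ⇒ F = (1/3, 0)
4. K is the midpoint of PF ⇒ K = (1/6, 1/2)
2·[FKQ] = -1/9, 2·[FTY] = 2/9
[FKQ]:[FTY] = -1/9:2/9 = -1/2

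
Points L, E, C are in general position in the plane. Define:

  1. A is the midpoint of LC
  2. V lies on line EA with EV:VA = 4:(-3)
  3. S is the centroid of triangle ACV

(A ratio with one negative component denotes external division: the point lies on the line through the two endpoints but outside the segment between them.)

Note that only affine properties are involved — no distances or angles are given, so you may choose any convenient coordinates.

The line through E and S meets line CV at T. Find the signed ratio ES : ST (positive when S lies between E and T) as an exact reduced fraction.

ES:ST = 3

Set L = (0, 0), E = (1, 0), C = (0, 1); any affine frame gives the same invariant.
1. A is the midpoint of LC ⇒ A = (0, 1/2)
2. V lies on line EA with EV:VA = 4:(-3) ⇒ V = (-3, 2)
3. S is the centroid of triangle ACV ⇒ S = (-1, 7/6)
line ES meets CV at T = (-5/3, 14/9)
S = E + t·(T−E) with t = 3/4, so ES:ST = 3/4:1/4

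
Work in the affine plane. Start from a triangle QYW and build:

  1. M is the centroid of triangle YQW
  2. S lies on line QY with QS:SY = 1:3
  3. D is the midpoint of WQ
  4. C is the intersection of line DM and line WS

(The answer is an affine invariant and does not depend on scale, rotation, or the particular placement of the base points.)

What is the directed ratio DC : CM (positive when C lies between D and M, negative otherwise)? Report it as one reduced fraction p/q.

DC:CM = 3/4

Set Q = (0, 0), Y = (1, 0), W = (0, 1); any affine frame gives the same invariant.
1. M is the centroid of triangle YQW ⇒ M = (1/3, 1/3)
2. S lies on line QY with QS:SY = 1:3 ⇒ S = (1/4, 0)
3. D is the midpoint of WQ ⇒ D = (0, 1/2)
4. C is the intersection of line DM and line WS ⇒ C = (1/7, 3/7)
C = D + t·(M−D) with t = 3/7, so DC:CM = t:(1−t) = 3/7:4/7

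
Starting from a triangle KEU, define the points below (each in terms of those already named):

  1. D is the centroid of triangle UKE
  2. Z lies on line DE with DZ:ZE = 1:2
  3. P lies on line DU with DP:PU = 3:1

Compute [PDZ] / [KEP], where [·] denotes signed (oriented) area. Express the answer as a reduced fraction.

[PDZ]:[KEP] = 1/10

Choose coordinates K = (0, 0), E = (1, 0), U = (0, 1).
1. D is the centroid of triangle UKE ⇒ D = (1/3, 1/3)
2. Z lies on line DE with DZ:ZE = 1:2 ⇒ Z = (5/9, 2/9)
3. P lies on line DU with DP:PU = 3:1 ⇒ P = (1/12, 5/6)
2·[PDZ] = 1/12, 2·[KEP] = 5/6
[PDZ]:[KEP] = 1/12:5/6 = 1/10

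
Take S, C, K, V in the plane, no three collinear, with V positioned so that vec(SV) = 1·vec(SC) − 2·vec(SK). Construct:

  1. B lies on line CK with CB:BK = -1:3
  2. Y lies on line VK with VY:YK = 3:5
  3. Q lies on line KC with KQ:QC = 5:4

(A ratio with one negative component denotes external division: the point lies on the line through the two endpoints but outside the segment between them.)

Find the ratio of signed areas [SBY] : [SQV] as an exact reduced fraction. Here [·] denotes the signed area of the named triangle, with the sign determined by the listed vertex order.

Assign S = (0, 0), C = (1, 0), K = (0, 1), V = (1, -2) — the answer is frame-independent, so this choice is without loss of generality.
1. B lies on line CK with CB:BK = -1:3 ⇒ B = (3/2, -1/2)
2. Y lies on line VK with VY:YK = 3:5 ⇒ Y = (5/8, -7/8)
3. Q lies on line KC with KQ:QC = 5:4 ⇒ Q = (5/9, 4/9)
2·[SBY] = -1, 2·[SQV] = -14/9
[SBY]:[SQV] = -1:-14/9 = 9/14

[SBY]:[SQV] = 9/14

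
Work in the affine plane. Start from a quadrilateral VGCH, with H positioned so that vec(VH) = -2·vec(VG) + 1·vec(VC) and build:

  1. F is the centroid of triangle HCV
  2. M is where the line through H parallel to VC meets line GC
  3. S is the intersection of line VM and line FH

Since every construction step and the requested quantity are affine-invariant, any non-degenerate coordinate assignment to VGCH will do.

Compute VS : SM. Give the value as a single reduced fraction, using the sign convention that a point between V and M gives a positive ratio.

VS:SM = 1/4

Choose coordinates V = (0, 0), G = (1, 0), C = (0, 1), H = (-2, 1).
1. F is the centroid of triangle HCV ⇒ F = (-2/3, 2/3)
2. M is where the line through H parallel to VC meets line GC ⇒ M = (-2, 3)
3. S is the intersection of line VM and line FH ⇒ S = (-2/5, 3/5)
S = V + t·(M−V) with t = 1/5, so VS:SM = t:(1−t) = 1/5:4/5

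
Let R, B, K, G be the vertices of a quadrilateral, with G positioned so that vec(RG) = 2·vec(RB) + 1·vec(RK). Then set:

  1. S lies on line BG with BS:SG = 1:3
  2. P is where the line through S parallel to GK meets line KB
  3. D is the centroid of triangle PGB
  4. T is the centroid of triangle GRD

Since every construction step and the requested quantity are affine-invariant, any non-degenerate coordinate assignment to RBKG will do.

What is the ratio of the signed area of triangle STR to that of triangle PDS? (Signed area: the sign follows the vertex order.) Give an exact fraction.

Set R = (0, 0), B = (1, 0), K = (0, 1), G = (2, 1); any affine frame gives the same invariant.
1. S lies on line BG with BS:SG = 1:3 ⇒ S = (5/4, 1/4)
2. P is where the line through S parallel to GK meets line KB ⇒ P = (3/4, 1/4)
3. D is the centroid of triangle PGB ⇒ D = (5/4, 5/12)
4. T is the centroid of triangle GRD ⇒ T = (13/12, 17/36)
2·[STR] = 23/72, 2·[PDS] = -1/12
[STR]:[PDS] = 23/72:-1/12 = -23/6

[STR]:[PDS] = -23/6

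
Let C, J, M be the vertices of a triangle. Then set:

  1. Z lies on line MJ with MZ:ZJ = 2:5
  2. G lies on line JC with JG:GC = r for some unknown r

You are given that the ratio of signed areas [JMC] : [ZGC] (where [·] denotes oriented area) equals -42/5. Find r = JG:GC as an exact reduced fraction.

Choose coordinates C = (0, 0), J = (1, 0), M = (0, 1).
1. Z lies on line MJ with MZ:ZJ = 2:5 ⇒ Z = (2/7, 5/7)
2. With JG:GC = r, write λ = r/(r+1) so G = J + λ·(C−J); G is affine-linear in λ
Every point depending on G is an affine combination of G and λ-independent points, so each such coordinate is linear in λ; the λ² term in each signed area is a multiple of (C−J)×(C−J) = 0, so 2·[JMC] and 2·[ZGC] are each linear in λ. Evaluating at λ=0 and λ=1:
  2·[JMC] = 1,   2·[ZGC] = 5/7·λ − 5/7
So [JMC]:[ZGC] = (1) / (5/7·λ − 5/7). Setting this equal to -42/5:
  1 = -42/5·(5/7·λ − 5/7)  ⇒  λ = 5/6
Then r = λ/(1−λ) = (5/6)/(1/6) = 5. Check: with r = 5, G = (1/6, 0) and [JMC]:[ZGC] = -42/5 as required.

r = 5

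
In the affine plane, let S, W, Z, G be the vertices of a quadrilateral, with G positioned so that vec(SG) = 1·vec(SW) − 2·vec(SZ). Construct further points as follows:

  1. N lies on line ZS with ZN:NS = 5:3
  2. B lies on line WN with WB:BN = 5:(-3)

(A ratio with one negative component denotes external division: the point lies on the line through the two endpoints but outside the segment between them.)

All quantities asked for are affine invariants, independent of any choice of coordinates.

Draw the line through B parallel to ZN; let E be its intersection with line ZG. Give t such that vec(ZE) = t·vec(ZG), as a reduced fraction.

t = -3/2

Choose coordinates S = (0, 0), W = (1, 0), Z = (0, 1), G = (1, -2).
1. N lies on line ZS with ZN:NS = 5:3 ⇒ N = (0, 3/8)
2. B lies on line WN with WB:BN = 5:(-3) ⇒ B = (-3/2, 15/16)
through B parallel to ZN: direction (0, -5/8); meets ZG at E = (-3/2, 11/2)
E = Z + t·(G−Z) with t = -3/2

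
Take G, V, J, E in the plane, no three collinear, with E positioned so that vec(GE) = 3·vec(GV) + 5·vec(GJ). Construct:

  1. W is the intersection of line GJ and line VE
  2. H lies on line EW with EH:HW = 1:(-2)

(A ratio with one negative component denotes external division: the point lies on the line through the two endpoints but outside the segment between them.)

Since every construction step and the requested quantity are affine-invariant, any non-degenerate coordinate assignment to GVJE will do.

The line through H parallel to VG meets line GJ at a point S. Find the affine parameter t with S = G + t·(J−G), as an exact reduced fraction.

t = 25/2

Set G = (0, 0), V = (1, 0), J = (0, 1), E = (3, 5); any affine frame gives the same invariant.
1. W is the intersection of line GJ and line VE ⇒ W = (0, -5/2)
2. H lies on line EW with EH:HW = 1:(-2) ⇒ H = (6, 25/2)
through H parallel to VG: direction (-1, 0); meets GJ at S = (0, 25/2)
S = G + t·(J−G) with t = 25/2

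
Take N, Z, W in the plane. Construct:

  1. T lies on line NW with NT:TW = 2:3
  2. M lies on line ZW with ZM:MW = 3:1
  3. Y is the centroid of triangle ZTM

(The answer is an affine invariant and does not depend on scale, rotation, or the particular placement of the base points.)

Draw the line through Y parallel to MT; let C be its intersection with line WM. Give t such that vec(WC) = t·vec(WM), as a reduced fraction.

Assign N = (0, 0), Z = (1, 0), W = (0, 1) — the answer is frame-independent, so this choice is without loss of generality.
1. T lies on line NW with NT:TW = 2:3 ⇒ T = (0, 2/5)
2. M lies on line ZW with ZM:MW = 3:1 ⇒ M = (1/4, 3/4)
3. Y is the centroid of triangle ZTM ⇒ Y = (5/12, 23/60)
through Y parallel to MT: direction (-1/4, -7/20); meets WM at C = (1/2, 1/2)
C = W + t·(M−W) with t = 2

t = 2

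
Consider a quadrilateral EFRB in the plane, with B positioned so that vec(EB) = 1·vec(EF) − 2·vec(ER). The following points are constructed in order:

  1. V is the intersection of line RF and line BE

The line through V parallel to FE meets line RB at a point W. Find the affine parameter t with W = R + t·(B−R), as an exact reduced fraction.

t = -1/3

Set E = (0, 0), F = (1, 0), R = (0, 1), B = (1, -2); any affine frame gives the same invariant.
1. V is the intersection of line RF and line BE ⇒ V = (-1, 2)
through V parallel to FE: direction (-1, 0); meets RB at W = (-1/3, 2)
W = R + t·(B−R) with t = -1/3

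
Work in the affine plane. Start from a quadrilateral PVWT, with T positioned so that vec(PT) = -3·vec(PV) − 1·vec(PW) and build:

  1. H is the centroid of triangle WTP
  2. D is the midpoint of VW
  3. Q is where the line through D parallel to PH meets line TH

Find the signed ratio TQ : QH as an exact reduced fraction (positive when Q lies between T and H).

Work in coordinates with P = (0, 0), V = (1, 0), W = (0, 1), T = (-3, -1).
1. H is the centroid of triangle WTP ⇒ H = (-1, 0)
2. D is the midpoint of VW ⇒ D = (1/2, 1/2)
3. Q is where the line through D parallel to PH meets line TH ⇒ Q = (0, 1/2)
Q = T + t·(H−T) with t = 3/2, so TQ:QH = t:(1−t) = 3/2:-1/2

TQ:QH = -3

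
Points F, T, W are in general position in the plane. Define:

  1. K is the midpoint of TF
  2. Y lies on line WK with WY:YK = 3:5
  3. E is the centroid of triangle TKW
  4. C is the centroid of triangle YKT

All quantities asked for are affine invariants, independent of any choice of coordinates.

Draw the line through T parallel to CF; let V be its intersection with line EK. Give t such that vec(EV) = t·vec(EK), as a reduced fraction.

t = 14/9

Work in coordinates with F = (0, 0), T = (1, 0), W = (0, 1).
1. K is the midpoint of TF ⇒ K = (1/2, 0)
2. Y lies on line WK with WY:YK = 3:5 ⇒ Y = (3/16, 5/8)
3. E is the centroid of triangle TKW ⇒ E = (1/2, 1/3)
4. C is the centroid of triangle YKT ⇒ C = (9/16, 5/24)
through T parallel to CF: direction (-9/16, -5/24); meets EK at V = (1/2, -5/27)
V = E + t·(K−E) with t = 14/9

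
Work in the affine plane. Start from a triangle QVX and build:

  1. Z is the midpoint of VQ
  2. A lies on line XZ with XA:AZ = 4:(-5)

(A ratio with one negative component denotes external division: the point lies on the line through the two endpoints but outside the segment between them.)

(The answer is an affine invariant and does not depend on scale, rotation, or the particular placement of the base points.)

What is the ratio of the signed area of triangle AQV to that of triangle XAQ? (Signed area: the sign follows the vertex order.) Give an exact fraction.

Assign Q = (0, 0), V = (1, 0), X = (0, 1) — the answer is frame-independent, so this choice is without loss of generality.
1. Z is the midpoint of VQ ⇒ Z = (1/2, 0)
2. A lies on line XZ with XA:AZ = 4:(-5) ⇒ A = (-2, 5)
2·[AQV] = 5, 2·[XAQ] = 2
[AQV]:[XAQ] = 5:2 = 5/2

[AQV]:[XAQ] = 5/2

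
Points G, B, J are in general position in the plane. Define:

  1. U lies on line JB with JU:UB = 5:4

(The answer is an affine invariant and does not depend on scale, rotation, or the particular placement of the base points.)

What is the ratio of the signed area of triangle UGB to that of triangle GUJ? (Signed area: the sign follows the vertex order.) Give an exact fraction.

Choose coordinates G = (0, 0), B = (1, 0), J = (0, 1).
1. U lies on line JB with JU:UB = 5:4 ⇒ U = (5/9, 4/9)
2·[UGB] = 4/9, 2·[GUJ] = 5/9
[UGB]:[GUJ] = 4/9:5/9 = 4/5

[UGB]:[GUJ] = 4/5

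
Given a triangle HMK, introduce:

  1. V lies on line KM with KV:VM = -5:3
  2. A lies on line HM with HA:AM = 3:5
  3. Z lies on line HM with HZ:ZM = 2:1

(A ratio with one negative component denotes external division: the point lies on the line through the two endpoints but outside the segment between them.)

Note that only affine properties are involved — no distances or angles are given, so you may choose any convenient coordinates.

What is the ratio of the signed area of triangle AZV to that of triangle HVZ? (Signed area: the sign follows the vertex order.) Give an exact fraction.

[AZV]:[HVZ] = -7/16

Set H = (0, 0), M = (1, 0), K = (0, 1); any affine frame gives the same invariant.
1. V lies on line KM with KV:VM = -5:3 ⇒ V = (5/2, -3/2)
2. A lies on line HM with HA:AM = 3:5 ⇒ A = (3/8, 0)
3. Z lies on line HM with HZ:ZM = 2:1 ⇒ Z = (2/3, 0)
2·[AZV] = -7/16, 2·[HVZ] = 1
[AZV]:[HVZ] = -7/16:1 = -7/16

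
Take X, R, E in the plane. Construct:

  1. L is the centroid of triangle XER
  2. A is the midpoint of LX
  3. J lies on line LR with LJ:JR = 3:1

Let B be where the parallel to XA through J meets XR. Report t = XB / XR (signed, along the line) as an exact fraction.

t = 3/4

Assign X = (0, 0), R = (1, 0), E = (0, 1) — the answer is frame-independent, so this choice is without loss of generality.
1. L is the centroid of triangle XER ⇒ L = (1/3, 1/3)
2. A is the midpoint of LX ⇒ A = (1/6, 1/6)
3. J lies on line LR with LJ:JR = 3:1 ⇒ J = (5/6, 1/12)
through J parallel to XA: direction (1/6, 1/6); meets XR at B = (3/4, 0)
B = X + t·(R−X) with t = 3/4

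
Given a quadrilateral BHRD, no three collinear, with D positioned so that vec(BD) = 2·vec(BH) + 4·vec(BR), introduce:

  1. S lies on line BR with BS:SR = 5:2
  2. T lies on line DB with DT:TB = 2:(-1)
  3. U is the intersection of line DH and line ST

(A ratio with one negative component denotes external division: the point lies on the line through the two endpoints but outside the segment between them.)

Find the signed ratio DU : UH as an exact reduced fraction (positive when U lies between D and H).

DU:UH = -20/43

Work in coordinates with B = (0, 0), H = (1, 0), R = (0, 1), D = (2, 4).
1. S lies on line BR with BS:SR = 5:2 ⇒ S = (0, 5/7)
2. T lies on line DB with DT:TB = 2:(-1) ⇒ T = (-2, -4)
3. U is the intersection of line DH and line ST ⇒ U = (66/23, 172/23)
U = D + t·(H−D) with t = -20/23, so DU:UH = t:(1−t) = -20/23:43/23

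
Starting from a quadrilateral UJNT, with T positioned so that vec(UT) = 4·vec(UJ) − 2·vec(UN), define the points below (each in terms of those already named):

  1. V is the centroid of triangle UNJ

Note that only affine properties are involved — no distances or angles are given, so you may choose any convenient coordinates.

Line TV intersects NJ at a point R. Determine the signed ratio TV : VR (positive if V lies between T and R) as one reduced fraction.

Choose coordinates U = (0, 0), J = (1, 0), N = (0, 1), T = (4, -2).
1. V is the centroid of triangle UNJ ⇒ V = (1/3, 1/3)
line TV meets NJ at R = (5/4, -1/4)
V = T + t·(R−T) with t = 4/3, so TV:VR = 4/3:-1/3

TV:VR = -4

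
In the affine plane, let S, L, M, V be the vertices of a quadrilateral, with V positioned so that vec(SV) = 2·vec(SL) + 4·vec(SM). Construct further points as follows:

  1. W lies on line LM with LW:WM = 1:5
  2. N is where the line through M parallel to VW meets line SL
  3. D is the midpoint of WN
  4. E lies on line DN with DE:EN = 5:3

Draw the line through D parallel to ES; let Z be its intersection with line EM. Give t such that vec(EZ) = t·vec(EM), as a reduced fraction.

t = 35/201

Work in coordinates with S = (0, 0), L = (1, 0), M = (0, 1), V = (2, 4).
1. W lies on line LM with LW:WM = 1:5 ⇒ W = (5/6, 1/6)
2. N is where the line through M parallel to VW meets line SL ⇒ N = (-7/23, 0)
3. D is the midpoint of WN ⇒ D = (73/276, 1/12)
4. E lies on line DN with DE:EN = 5:3 ⇒ E = (-67/736, 1/32)
through D parallel to ES: direction (67/736, -1/32); meets EM at Z = (-83/1104, 643/3216)
Z = E + t·(M−E) with t = 35/201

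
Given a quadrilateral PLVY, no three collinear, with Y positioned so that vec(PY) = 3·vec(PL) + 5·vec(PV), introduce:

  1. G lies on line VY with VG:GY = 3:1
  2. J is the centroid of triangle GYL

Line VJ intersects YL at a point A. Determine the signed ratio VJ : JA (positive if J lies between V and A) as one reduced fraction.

Set P = (0, 0), L = (1, 0), V = (0, 1), Y = (3, 5); any affine frame gives the same invariant.
1. G lies on line VY with VG:GY = 3:1 ⇒ G = (9/4, 4)
2. J is the centroid of triangle GYL ⇒ J = (25/12, 3)
line VJ meets YL at A = (25/11, 35/11)
J = V + t·(A−V) with t = 11/12, so VJ:JA = 11/12:1/12

VJ:JA = 11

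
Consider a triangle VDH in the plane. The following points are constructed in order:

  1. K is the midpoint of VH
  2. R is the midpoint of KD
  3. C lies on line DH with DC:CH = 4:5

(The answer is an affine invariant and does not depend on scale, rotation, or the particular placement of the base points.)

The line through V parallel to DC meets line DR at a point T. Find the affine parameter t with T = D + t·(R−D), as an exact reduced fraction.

Choose coordinates V = (0, 0), D = (1, 0), H = (0, 1).
1. K is the midpoint of VH ⇒ K = (0, 1/2)
2. R is the midpoint of KD ⇒ R = (1/2, 1/4)
3. C lies on line DH with DC:CH = 4:5 ⇒ C = (5/9, 4/9)
through V parallel to DC: direction (-4/9, 4/9); meets DR at T = (-1, 1)
T = D + t·(R−D) with t = 4

t = 4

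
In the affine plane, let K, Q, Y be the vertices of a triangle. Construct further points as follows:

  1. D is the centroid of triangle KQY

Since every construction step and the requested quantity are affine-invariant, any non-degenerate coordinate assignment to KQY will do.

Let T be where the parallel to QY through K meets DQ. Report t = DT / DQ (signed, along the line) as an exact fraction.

t = -2

Choose coordinates K = (0, 0), Q = (1, 0), Y = (0, 1).
1. D is the centroid of triangle KQY ⇒ D = (1/3, 1/3)
through K parallel to QY: direction (-1, 1); meets DQ at T = (-1, 1)
T = D + t·(Q−D) with t = -2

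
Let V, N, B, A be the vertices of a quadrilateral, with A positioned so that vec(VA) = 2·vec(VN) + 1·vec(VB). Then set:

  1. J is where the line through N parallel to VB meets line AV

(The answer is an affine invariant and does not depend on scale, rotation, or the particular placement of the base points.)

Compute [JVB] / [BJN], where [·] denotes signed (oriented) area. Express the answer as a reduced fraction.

[JVB]:[BJN] = 2

Set V = (0, 0), N = (1, 0), B = (0, 1), A = (2, 1); any affine frame gives the same invariant.
1. J is where the line through N parallel to VB meets line AV ⇒ J = (1, 1/2)
2·[JVB] = -1, 2·[BJN] = -1/2
[JVB]:[BJN] = -1:-1/2 = 2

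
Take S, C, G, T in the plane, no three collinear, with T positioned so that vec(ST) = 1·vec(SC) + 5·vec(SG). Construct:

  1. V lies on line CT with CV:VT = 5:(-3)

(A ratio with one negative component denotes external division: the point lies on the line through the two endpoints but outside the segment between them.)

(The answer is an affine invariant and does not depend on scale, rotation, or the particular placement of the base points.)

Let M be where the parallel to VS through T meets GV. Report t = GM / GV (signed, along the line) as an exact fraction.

Set S = (0, 0), C = (1, 0), G = (0, 1), T = (1, 5); any affine frame gives the same invariant.
1. V lies on line CT with CV:VT = 5:(-3) ⇒ V = (1, 25/2)
through T parallel to VS: direction (-1, -25/2); meets GV at M = (17/2, 395/4)
M = G + t·(V−G) with t = 17/2

t = 17/2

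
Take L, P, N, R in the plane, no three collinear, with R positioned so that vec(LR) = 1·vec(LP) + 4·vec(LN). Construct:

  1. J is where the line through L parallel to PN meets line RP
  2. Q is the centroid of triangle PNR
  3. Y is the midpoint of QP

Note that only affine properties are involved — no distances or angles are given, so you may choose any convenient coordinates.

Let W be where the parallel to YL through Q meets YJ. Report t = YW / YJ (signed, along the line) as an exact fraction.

Choose coordinates L = (0, 0), P = (1, 0), N = (0, 1), R = (1, 4).
1. J is where the line through L parallel to PN meets line RP ⇒ J = (1, -1)
2. Q is the centroid of triangle PNR ⇒ Q = (2/3, 5/3)
3. Y is the midpoint of QP ⇒ Y = (5/6, 5/6)
through Q parallel to YL: direction (-5/6, -5/6); meets YJ at W = (3/4, 7/4)
W = Y + t·(J−Y) with t = -1/2

t = -1/2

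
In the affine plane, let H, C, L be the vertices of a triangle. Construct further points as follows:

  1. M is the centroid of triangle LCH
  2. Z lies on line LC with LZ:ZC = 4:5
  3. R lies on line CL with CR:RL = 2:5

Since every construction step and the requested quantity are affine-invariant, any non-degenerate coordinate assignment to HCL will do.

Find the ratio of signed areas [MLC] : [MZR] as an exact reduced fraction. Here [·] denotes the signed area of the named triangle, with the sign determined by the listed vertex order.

Set H = (0, 0), C = (1, 0), L = (0, 1); any affine frame gives the same invariant.
1. M is the centroid of triangle LCH ⇒ M = (1/3, 1/3)
2. Z lies on line LC with LZ:ZC = 4:5 ⇒ Z = (4/9, 5/9)
3. R lies on line CL with CR:RL = 2:5 ⇒ R = (5/7, 2/7)
2·[MLC] = -1/3, 2·[MZR] = -17/189
[MLC]:[MZR] = -1/3:-17/189 = 63/17

[MLC]:[MZR] = 63/17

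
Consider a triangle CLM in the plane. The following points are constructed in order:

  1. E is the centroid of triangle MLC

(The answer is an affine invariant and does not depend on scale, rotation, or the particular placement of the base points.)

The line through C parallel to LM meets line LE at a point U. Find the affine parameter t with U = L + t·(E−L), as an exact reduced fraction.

Choose coordinates C = (0, 0), L = (1, 0), M = (0, 1).
1. E is the centroid of triangle MLC ⇒ E = (1/3, 1/3)
through C parallel to LM: direction (-1, 1); meets LE at U = (-1, 1)
U = L + t·(E−L) with t = 3

t = 3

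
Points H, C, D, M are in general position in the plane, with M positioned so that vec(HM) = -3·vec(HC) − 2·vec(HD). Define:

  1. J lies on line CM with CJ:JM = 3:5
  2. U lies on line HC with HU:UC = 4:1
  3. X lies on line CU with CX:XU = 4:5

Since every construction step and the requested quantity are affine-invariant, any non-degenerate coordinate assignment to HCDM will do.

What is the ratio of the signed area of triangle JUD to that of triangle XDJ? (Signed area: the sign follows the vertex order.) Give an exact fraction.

[JUD]:[XDJ] = 342/377

Set H = (0, 0), C = (1, 0), D = (0, 1), M = (-3, -2); any affine frame gives the same invariant.
1. J lies on line CM with CJ:JM = 3:5 ⇒ J = (-1/2, -3/4)
2. U lies on line HC with HU:UC = 4:1 ⇒ U = (4/5, 0)
3. X lies on line CU with CX:XU = 4:5 ⇒ X = (41/45, 0)
2·[JUD] = 19/10, 2·[XDJ] = 377/180
[JUD]:[XDJ] = 19/10:377/180 = 342/377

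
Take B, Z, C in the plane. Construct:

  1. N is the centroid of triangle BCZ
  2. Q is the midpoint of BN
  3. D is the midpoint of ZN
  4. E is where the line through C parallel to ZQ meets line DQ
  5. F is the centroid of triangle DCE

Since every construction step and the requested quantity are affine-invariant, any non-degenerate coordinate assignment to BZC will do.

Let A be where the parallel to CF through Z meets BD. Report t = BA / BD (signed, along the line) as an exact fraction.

Work in coordinates with B = (0, 0), Z = (1, 0), C = (0, 1).
1. N is the centroid of triangle BCZ ⇒ N = (1/3, 1/3)
2. Q is the midpoint of BN ⇒ Q = (1/6, 1/6)
3. D is the midpoint of ZN ⇒ D = (2/3, 1/6)
4. E is where the line through C parallel to ZQ meets line DQ ⇒ E = (25/6, 1/6)
5. F is the centroid of triangle DCE ⇒ F = (29/18, 4/9)
through Z parallel to CF: direction (29/18, -5/9); meets BD at A = (40/69, 10/69)
A = B + t·(D−B) with t = 20/23

t = 20/23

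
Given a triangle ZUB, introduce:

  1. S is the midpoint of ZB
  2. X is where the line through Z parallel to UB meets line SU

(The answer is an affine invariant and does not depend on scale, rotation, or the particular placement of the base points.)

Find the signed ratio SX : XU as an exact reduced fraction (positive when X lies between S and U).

SX:XU = -1/2

Assign Z = (0, 0), U = (1, 0), B = (0, 1) — the answer is frame-independent, so this choice is without loss of generality.
1. S is the midpoint of ZB ⇒ S = (0, 1/2)
2. X is where the line through Z parallel to UB meets line SU ⇒ X = (-1, 1)
X = S + t·(U−S) with t = -1, so SX:XU = t:(1−t) = -1:2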